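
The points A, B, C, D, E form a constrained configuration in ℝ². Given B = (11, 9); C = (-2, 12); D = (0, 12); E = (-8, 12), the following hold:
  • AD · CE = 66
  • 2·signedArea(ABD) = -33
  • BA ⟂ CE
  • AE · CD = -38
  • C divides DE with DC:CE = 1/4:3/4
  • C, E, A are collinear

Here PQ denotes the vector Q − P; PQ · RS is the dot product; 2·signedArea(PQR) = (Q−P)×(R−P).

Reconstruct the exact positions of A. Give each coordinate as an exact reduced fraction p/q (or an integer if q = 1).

1. A_x = 11  [C, E, A are collinear ∩ BA ⟂ CE]
2. A_y = 12  [C, E, A are collinear ∩ BA ⟂ CE]
   → A = (11, 12)

A = (11, 12)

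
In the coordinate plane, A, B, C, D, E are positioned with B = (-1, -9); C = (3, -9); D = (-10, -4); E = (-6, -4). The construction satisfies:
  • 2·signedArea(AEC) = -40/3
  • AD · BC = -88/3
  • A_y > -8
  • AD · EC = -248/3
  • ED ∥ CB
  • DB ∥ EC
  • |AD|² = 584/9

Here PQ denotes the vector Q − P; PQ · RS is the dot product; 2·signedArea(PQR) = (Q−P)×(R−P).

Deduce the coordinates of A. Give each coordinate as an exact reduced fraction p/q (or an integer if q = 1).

A = (-8/3, -22/3)

1. A_x = -8/3  [2·signedArea(AEC) = -40/3 ∩ AD · EC = -248/3]
2. A_y = -22/3  [2·signedArea(AEC) = -40/3 ∩ AD · EC = -248/3]
   → A = (-8/3, -22/3)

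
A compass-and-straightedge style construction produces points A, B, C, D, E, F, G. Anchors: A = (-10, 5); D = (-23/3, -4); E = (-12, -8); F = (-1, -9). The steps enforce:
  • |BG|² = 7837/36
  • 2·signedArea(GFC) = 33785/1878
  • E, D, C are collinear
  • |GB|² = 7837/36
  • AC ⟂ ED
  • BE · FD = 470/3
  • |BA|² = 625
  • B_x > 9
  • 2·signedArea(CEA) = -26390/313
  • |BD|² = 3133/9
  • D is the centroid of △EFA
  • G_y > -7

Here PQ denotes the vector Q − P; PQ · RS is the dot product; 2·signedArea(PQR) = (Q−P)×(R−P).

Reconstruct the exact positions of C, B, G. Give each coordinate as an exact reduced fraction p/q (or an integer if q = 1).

B = (10, -10)
C = (-1390/313, -320/313)
G = (-13/3, -13/2)

1. C_x = -1390/313  [E, D, C are collinear ∩ AC ⟂ ED]
2. C_y = -320/313  [E, D, C are collinear ∩ AC ⟂ ED]
   → C = (-1390/313, -320/313)
3. B_x = 10  [line 20/3·x + -5·y + -350/3 = 0 ∩ |BA|² = 625]
4. B_y = -10  [line 20/3·x + -5·y + -350/3 = 0 ∩ |BA|² = 625]
   → B = (10, -10)
5. G_x = -13/3  [line -2497/313·x + -1077/313·y + -106925/1878 = 0 ∩ |GB|² = 7837/36]
6. G_y = -13/2  [line -2497/313·x + -1077/313·y + -106925/1878 = 0 ∩ |GB|² = 7837/36]
   → G = (-13/3, -13/2)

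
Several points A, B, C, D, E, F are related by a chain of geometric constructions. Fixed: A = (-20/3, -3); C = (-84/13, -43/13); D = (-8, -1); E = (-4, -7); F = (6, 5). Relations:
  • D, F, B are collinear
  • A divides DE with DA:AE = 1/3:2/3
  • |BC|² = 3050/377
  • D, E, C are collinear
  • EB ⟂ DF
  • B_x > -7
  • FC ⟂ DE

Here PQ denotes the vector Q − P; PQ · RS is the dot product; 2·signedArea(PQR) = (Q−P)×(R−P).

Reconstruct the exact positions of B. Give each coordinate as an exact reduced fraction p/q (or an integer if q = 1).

1. B_x = -197/29  [D, F, B are collinear ∩ EB ⟂ DF]
2. B_y = -14/29  [D, F, B are collinear ∩ EB ⟂ DF]
   → B = (-197/29, -14/29)

B = (-197/29, -14/29)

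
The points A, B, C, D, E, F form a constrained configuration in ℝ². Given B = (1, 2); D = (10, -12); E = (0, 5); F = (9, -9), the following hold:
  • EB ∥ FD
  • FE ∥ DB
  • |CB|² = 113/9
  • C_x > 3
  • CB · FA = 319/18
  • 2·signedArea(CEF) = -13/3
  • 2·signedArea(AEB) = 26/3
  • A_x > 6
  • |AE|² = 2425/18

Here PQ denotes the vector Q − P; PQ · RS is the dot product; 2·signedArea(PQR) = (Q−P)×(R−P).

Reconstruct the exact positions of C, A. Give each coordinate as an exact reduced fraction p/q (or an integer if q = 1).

1. C_x = 10/3  [line 14·x + 9·y + -122/3 = 0 ∩ |CB|² = 113/9]
2. C_y = -2/3  [line 14·x + 9·y + -122/3 = 0 ∩ |CB|² = 113/9]
   → C = (10/3, -2/3)
3. A_x = 37/6  [2·signedArea(AEB) = 26/3 ∩ CB · FA = 319/18]
4. A_y = -29/6  [2·signedArea(AEB) = 26/3 ∩ CB · FA = 319/18]
   → A = (37/6, -29/6)

A = (37/6, -29/6)
C = (10/3, -2/3)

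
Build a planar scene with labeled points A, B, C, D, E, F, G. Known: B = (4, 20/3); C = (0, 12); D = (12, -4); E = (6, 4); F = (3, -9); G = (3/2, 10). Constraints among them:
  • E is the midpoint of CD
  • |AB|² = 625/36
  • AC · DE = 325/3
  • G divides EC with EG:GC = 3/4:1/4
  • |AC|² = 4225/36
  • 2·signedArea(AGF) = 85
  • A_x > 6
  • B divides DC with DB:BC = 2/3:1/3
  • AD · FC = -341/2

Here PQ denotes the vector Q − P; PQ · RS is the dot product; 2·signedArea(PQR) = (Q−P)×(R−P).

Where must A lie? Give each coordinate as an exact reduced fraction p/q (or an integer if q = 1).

1. A_x = 13/2  [AD · FC = -341/2 ∩ AC · DE = 325/3]
2. A_y = 10/3  [AD · FC = -341/2 ∩ AC · DE = 325/3]
   → A = (13/2, 10/3)

A = (13/2, 10/3)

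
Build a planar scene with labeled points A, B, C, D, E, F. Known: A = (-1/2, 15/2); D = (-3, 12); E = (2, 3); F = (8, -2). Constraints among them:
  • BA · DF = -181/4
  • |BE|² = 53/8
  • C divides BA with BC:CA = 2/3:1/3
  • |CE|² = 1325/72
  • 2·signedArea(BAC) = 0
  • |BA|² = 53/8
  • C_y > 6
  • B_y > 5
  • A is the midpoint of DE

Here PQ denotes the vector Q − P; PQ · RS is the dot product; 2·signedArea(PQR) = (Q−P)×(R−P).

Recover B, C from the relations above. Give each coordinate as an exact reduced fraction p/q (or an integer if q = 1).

B = (3/4, 21/4)
C = (-1/12, 27/4)

1. B_x = 3/4  [line -11·x + 14·y + -261/4 = 0 ∩ |BE|² = 53/8]
2. B_y = 21/4  [line -11·x + 14·y + -261/4 = 0 ∩ |BE|² = 53/8]
   → B = (3/4, 21/4)
3. C_x = -1/12  [2·signedArea(BAC) = 0 ∩ C divides BA with BC:CA = 2/3:1/3]
4. C_y = 27/4  [2·signedArea(BAC) = 0 ∩ C divides BA with BC:CA = 2/3:1/3]
   → C = (-1/12, 27/4)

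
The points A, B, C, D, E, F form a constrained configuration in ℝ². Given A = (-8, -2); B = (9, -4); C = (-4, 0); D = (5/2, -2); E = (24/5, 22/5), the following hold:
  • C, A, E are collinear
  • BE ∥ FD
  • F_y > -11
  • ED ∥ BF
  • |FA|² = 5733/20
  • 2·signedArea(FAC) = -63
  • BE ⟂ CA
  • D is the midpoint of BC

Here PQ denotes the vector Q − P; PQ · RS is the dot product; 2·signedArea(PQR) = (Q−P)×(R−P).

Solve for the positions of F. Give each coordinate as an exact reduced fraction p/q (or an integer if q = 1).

1. F_x = 67/10  [BE ∥ FD ∩ ED ∥ BF]
2. F_y = -52/5  [BE ∥ FD ∩ ED ∥ BF]
   → F = (67/10, -52/5)

F = (67/10, -52/5)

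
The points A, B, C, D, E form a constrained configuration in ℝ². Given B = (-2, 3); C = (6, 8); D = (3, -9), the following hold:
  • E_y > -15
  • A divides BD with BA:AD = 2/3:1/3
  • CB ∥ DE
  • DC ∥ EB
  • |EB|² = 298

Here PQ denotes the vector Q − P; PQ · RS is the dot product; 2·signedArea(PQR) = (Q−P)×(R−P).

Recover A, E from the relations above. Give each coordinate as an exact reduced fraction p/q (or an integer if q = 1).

A = (4/3, -5)
E = (-5, -14)

1. A_x = 4/3  [A divides BD with BA:AD = 2/3:1/3]
2. A_y = -5  [A divides BD with BA:AD = 2/3:1/3]
   → A = (4/3, -5)
3. E_x = -5  [DC ∥ EB ∩ CB ∥ DE]
4. E_y = -14  [DC ∥ EB ∩ CB ∥ DE]
   → E = (-5, -14)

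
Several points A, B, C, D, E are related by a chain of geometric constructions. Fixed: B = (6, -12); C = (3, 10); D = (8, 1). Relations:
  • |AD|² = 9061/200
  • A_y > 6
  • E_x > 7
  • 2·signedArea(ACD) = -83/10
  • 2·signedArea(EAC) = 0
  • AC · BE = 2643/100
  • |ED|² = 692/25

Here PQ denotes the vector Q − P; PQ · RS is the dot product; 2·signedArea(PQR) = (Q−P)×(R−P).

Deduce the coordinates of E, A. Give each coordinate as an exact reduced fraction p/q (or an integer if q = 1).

1. A_x = 81/20  [line 9·x + 5·y + -687/10 = 0 ∩ |AD|² = 9061/200]
2. A_y = 129/20  [line 9·x + 5·y + -687/10 = 0 ∩ |AD|² = 9061/200]
   → A = (81/20, 129/20)
3. E_x = 36/5  [2·signedArea(EAC) = 0 ∩ AC · BE = 2643/100]
4. E_y = -21/5  [2·signedArea(EAC) = 0 ∩ AC · BE = 2643/100]
   → E = (36/5, -21/5)

A = (81/20, 129/20)
E = (36/5, -21/5)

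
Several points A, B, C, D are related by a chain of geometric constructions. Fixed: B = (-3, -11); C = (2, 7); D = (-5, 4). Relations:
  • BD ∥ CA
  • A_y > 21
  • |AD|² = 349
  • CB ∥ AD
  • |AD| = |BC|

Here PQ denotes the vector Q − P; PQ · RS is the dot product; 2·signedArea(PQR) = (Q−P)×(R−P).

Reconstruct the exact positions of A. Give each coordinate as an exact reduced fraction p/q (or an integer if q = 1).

A = (0, 22)

1. A_x = 0  [CB ∥ AD ∩ BD ∥ CA]
2. A_y = 22  [CB ∥ AD ∩ BD ∥ CA]
   → A = (0, 22)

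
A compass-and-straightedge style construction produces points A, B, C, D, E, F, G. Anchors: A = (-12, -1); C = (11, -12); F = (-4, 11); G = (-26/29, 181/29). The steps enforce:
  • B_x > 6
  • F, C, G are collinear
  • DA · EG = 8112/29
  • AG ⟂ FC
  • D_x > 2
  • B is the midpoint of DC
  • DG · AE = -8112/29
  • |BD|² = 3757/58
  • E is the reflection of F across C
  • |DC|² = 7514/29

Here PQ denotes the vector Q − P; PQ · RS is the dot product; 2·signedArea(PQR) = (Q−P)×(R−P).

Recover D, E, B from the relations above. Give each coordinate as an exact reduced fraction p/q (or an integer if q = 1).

1. E_x = 26  [E is the reflection of F across C]
2. E_y = -35  [E is the reflection of F across C]
   → E = (26, -35)
3. D_x = 64/29  [DG · AE = -8112/29 ∩ DA · EG = 8112/29]
4. D_y = 43/29  [DG · AE = -8112/29 ∩ DA · EG = 8112/29]
   → D = (64/29, 43/29)
5. B_x = 383/58  [B is the midpoint of DC]
6. B_y = -305/58  [B is the midpoint of DC]
   → B = (383/58, -305/58)

B = (383/58, -305/58)
D = (64/29, 43/29)
E = (26, -35)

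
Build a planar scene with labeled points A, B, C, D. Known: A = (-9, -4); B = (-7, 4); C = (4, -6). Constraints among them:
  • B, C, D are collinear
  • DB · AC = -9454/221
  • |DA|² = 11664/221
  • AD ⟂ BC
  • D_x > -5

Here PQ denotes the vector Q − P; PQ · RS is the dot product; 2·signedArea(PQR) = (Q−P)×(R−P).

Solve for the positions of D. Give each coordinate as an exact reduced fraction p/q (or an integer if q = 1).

D = (-909/221, 304/221)

1. D_x = -909/221  [B, C, D are collinear ∩ AD ⟂ BC]
2. D_y = 304/221  [B, C, D are collinear ∩ AD ⟂ BC]
   → D = (-909/221, 304/221)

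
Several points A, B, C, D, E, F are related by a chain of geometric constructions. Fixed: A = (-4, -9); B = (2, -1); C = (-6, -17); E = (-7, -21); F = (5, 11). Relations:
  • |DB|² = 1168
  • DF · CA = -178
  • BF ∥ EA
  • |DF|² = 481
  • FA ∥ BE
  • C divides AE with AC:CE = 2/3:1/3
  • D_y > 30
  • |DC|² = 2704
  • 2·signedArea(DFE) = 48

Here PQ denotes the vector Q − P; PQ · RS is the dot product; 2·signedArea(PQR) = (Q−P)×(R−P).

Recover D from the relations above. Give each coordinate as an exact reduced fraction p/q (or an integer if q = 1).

D = (14, 31)

1. D_x = 14  [DF · CA = -178 ∩ 2·signedArea(DFE) = 48]
2. D_y = 31  [DF · CA = -178 ∩ 2·signedArea(DFE) = 48]
   → D = (14, 31)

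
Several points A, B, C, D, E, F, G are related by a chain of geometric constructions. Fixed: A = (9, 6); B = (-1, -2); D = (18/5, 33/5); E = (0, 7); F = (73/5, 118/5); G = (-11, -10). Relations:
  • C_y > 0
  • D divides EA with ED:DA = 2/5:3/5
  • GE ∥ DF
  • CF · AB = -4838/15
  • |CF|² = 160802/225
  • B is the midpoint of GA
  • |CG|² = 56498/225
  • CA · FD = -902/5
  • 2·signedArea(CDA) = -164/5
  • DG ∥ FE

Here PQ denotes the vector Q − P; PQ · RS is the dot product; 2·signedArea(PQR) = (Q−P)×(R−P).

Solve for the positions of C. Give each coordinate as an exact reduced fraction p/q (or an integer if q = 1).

C = (8/15, 13/15)

1. C_x = 8/15  [CF · AB = -4838/15 ∩ CA · FD = -902/5]
2. C_y = 13/15  [CF · AB = -4838/15 ∩ CA · FD = -902/5]
   → C = (8/15, 13/15)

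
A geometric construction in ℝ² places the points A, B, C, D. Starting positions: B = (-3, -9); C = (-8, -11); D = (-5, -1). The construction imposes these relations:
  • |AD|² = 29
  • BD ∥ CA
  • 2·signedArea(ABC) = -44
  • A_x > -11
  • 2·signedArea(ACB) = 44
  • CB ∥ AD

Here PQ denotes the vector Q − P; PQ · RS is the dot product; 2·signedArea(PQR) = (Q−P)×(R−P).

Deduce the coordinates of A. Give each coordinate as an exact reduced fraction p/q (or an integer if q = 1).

1. A_x = -10  [CB ∥ AD ∩ BD ∥ CA]
2. A_y = -3  [CB ∥ AD ∩ BD ∥ CA]
   → A = (-10, -3)

A = (-10, -3)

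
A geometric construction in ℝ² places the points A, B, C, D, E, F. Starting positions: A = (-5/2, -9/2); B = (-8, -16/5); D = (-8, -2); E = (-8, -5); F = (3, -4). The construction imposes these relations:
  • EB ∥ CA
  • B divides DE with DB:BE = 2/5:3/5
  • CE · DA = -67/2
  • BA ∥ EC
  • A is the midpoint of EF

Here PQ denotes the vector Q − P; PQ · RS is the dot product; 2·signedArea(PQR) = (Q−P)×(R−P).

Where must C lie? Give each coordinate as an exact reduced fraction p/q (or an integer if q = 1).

C = (-5/2, -63/10)

1. C_x = -5/2  [EB ∥ CA ∩ BA ∥ EC]
2. C_y = -63/10  [EB ∥ CA ∩ BA ∥ EC]
   → C = (-5/2, -63/10)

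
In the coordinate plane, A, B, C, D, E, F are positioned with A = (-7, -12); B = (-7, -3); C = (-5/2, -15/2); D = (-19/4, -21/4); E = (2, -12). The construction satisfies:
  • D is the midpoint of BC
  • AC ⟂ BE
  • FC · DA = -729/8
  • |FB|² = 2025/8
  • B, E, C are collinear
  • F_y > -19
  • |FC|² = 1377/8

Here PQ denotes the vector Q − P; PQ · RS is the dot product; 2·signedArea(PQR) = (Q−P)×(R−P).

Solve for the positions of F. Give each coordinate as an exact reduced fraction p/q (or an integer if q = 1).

F = (-37/4, -75/4)

1. F_x = -37/4  [line 9/4·x + 27/4·y + 1179/8 = 0 ∩ |FC|² = 1377/8]
2. F_y = -75/4  [line 9/4·x + 27/4·y + 1179/8 = 0 ∩ |FC|² = 1377/8]
   → F = (-37/4, -75/4)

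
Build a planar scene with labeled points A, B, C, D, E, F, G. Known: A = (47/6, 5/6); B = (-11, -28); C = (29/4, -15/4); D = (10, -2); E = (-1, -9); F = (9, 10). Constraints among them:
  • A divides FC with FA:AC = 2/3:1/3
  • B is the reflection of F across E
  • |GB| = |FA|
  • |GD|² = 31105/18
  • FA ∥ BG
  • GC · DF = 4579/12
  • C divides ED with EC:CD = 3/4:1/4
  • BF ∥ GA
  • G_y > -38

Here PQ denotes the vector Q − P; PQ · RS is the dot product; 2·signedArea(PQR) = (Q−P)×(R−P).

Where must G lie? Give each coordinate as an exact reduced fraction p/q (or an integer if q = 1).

1. G_x = -73/6  [BF ∥ GA ∩ FA ∥ BG]
2. G_y = -223/6  [BF ∥ GA ∩ FA ∥ BG]
   → G = (-73/6, -223/6)

G = (-73/6, -223/6)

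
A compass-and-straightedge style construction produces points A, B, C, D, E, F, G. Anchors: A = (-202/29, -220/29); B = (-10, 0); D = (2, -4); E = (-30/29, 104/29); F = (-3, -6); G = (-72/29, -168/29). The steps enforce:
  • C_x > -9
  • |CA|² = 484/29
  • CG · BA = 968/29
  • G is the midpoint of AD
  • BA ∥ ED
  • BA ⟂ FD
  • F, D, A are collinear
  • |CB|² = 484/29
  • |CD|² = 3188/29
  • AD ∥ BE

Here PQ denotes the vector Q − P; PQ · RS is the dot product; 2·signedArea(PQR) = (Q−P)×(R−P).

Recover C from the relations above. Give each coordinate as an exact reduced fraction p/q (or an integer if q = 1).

C = (-246/29, -110/29)

1. C_x = -246/29  [line -88/29·x + 220/29·y + 88/29 = 0 ∩ |CA|² = 484/29]
2. C_y = -110/29  [line -88/29·x + 220/29·y + 88/29 = 0 ∩ |CA|² = 484/29]
   → C = (-246/29, -110/29)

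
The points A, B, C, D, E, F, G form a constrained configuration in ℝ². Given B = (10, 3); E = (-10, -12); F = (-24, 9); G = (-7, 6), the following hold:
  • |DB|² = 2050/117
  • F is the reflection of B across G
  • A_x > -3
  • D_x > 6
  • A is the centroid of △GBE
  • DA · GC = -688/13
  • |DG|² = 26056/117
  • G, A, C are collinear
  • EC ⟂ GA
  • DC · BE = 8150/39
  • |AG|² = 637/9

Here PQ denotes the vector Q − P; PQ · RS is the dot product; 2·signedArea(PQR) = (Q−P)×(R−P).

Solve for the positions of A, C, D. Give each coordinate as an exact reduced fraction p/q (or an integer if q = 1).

1. A_x = -7/3  [A is the centroid of △GBE]
2. A_y = -1  [A is the centroid of △GBE]
   → A = (-7/3, -1)
3. C_x = 5/13  [G, A, C are collinear ∩ EC ⟂ GA]
4. C_y = -66/13  [G, A, C are collinear ∩ EC ⟂ GA]
   → C = (5/13, -66/13)
5. D_x = 265/39  [DC · BE = 8150/39 ∩ DA · GC = -688/13]
6. D_y = 4/13  [DC · BE = 8150/39 ∩ DA · GC = -688/13]
   → D = (265/39, 4/13)

A = (-7/3, -1)
C = (5/13, -66/13)
D = (265/39, 4/13)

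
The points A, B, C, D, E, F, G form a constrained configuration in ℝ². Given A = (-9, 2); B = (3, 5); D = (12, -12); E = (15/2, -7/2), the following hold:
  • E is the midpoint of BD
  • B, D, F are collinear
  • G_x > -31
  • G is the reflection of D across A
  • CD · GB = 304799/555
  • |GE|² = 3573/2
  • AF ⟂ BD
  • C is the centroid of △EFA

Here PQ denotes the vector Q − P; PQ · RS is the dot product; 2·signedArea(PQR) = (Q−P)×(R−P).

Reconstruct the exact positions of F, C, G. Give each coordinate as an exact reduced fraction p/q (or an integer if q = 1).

1. F_x = 597/370  [B, D, F are collinear ∩ AF ⟂ BD]
2. F_y = 2819/370  [B, D, F are collinear ∩ AF ⟂ BD]
   → F = (597/370, 2819/370)
3. C_x = 7/185  [C is the centroid of △EFA]
4. C_y = 1132/555  [C is the centroid of △EFA]
   → C = (7/185, 1132/555)
5. G_x = -30  [G is the reflection of D across A]
6. G_y = 16  [G is the reflection of D across A]
   → G = (-30, 16)

C = (7/185, 1132/555)
F = (597/370, 2819/370)
G = (-30, 16)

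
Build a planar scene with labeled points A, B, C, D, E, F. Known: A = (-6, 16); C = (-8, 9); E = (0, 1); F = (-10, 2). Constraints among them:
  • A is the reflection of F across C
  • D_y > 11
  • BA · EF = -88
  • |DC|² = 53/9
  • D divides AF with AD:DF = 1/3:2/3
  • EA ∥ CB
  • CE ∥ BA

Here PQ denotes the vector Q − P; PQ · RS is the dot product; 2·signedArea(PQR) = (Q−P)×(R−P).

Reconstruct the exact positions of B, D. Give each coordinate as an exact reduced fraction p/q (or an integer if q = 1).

B = (-14, 24)
D = (-22/3, 34/3)

1. B_x = -14  [CE ∥ BA ∩ EA ∥ CB]
2. B_y = 24  [CE ∥ BA ∩ EA ∥ CB]
   → B = (-14, 24)
3. D_x = -22/3  [D divides AF with AD:DF = 1/3:2/3]
4. D_y = 34/3  [D divides AF with AD:DF = 1/3:2/3]
   → D = (-22/3, 34/3)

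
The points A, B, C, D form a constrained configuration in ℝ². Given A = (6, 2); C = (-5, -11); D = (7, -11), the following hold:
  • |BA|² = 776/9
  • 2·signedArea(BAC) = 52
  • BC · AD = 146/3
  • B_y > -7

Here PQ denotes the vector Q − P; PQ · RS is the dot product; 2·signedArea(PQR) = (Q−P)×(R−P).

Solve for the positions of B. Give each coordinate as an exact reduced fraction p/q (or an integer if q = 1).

1. B_x = 8/3  [BC · AD = 146/3 ∩ 2·signedArea(BAC) = 52]
2. B_y = -20/3  [BC · AD = 146/3 ∩ 2·signedArea(BAC) = 52]
   → B = (8/3, -20/3)

B = (8/3, -20/3)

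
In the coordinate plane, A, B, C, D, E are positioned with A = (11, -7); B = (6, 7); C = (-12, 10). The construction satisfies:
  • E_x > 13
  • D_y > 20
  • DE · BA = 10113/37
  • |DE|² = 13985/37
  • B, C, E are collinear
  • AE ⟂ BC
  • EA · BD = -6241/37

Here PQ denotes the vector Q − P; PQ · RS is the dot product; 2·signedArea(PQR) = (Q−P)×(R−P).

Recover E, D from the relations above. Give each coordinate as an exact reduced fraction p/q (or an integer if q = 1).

1. E_x = 486/37  [B, C, E are collinear ∩ AE ⟂ BC]
2. E_y = 215/37  [B, C, E are collinear ∩ AE ⟂ BC]
   → E = (486/37, 215/37)
3. D_x = 1  [DE · BA = 10113/37 ∩ EA · BD = -6241/37]
4. D_y = 21  [DE · BA = 10113/37 ∩ EA · BD = -6241/37]
   → D = (1, 21)

D = (1, 21)
E = (486/37, 215/37)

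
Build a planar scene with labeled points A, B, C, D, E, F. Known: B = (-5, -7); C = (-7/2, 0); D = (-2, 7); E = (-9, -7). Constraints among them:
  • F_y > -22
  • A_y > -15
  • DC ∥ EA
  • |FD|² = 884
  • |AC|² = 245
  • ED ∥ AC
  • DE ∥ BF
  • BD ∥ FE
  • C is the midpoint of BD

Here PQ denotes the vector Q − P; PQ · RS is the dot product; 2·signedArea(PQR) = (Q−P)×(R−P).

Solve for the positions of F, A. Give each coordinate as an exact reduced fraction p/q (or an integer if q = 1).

A = (-21/2, -14)
F = (-12, -21)

1. F_x = -12  [BD ∥ FE ∩ DE ∥ BF]
2. F_y = -21  [BD ∥ FE ∩ DE ∥ BF]
   → F = (-12, -21)
3. A_x = -21/2  [ED ∥ AC ∩ DC ∥ EA]
4. A_y = -14  [ED ∥ AC ∩ DC ∥ EA]
   → A = (-21/2, -14)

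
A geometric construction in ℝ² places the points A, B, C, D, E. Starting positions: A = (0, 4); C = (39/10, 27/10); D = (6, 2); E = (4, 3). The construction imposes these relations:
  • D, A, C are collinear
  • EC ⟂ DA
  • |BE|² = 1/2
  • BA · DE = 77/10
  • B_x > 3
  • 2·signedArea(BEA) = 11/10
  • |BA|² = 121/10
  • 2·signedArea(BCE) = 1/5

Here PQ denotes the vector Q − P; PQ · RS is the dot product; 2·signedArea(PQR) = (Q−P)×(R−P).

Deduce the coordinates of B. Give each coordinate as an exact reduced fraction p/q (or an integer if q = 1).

B = (33/10, 29/10)

1. B_x = 33/10  [BA · DE = 77/10 ∩ 2·signedArea(BCE) = 1/5]
2. B_y = 29/10  [BA · DE = 77/10 ∩ 2·signedArea(BCE) = 1/5]
   → B = (33/10, 29/10)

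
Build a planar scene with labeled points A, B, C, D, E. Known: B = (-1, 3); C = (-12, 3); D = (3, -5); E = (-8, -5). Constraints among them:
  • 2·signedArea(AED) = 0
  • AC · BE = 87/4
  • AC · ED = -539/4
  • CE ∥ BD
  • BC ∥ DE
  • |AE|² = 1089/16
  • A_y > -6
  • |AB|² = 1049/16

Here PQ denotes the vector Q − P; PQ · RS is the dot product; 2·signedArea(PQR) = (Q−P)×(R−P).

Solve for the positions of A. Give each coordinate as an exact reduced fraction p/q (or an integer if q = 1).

1. A_x = 1/4  [2·signedArea(AED) = 0 ∩ AC · ED = -539/4]
2. A_y = -5  [2·signedArea(AED) = 0 ∩ AC · ED = -539/4]
   → A = (1/4, -5)

A = (1/4, -5)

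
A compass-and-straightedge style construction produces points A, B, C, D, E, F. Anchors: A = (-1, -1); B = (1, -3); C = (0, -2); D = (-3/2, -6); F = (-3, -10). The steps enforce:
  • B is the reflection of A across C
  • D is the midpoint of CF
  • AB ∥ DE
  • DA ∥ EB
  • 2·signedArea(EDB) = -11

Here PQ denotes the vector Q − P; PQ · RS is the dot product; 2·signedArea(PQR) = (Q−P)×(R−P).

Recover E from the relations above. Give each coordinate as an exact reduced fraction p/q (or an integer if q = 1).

E = (1/2, -8)

1. E_x = 1/2  [DA ∥ EB ∩ AB ∥ DE]
2. E_y = -8  [DA ∥ EB ∩ AB ∥ DE]
   → E = (1/2, -8)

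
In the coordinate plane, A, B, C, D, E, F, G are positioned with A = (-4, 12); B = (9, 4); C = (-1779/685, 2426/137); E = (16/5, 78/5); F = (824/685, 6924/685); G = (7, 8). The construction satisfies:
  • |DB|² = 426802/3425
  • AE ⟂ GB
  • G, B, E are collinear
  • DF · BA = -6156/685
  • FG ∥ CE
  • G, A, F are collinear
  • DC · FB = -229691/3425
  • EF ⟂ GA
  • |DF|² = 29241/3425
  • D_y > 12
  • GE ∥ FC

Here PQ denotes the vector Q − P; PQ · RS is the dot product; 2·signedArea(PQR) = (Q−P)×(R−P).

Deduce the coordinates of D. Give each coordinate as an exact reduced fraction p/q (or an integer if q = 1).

1. D_x = 1508/685  [DF · BA = -6156/685 ∩ DC · FB = -229691/3425]
2. D_y = 1761/137  [DF · BA = -6156/685 ∩ DC · FB = -229691/3425]
   → D = (1508/685, 1761/137)

D = (1508/685, 1761/137)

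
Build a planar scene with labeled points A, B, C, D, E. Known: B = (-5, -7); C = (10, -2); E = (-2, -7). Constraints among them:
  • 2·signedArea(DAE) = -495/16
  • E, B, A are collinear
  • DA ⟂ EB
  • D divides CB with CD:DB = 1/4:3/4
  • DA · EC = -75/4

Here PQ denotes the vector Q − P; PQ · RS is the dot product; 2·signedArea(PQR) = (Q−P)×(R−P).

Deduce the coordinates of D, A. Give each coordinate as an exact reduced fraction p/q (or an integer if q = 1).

A = (25/4, -7)
D = (25/4, -13/4)

1. D_x = 25/4  [D divides CB with CD:DB = 1/4:3/4]
2. D_y = -13/4  [D divides CB with CD:DB = 1/4:3/4]
   → D = (25/4, -13/4)
3. A_x = 25/4  [E, B, A are collinear ∩ DA ⟂ EB]
4. A_y = -7  [E, B, A are collinear ∩ DA ⟂ EB]
   → A = (25/4, -7)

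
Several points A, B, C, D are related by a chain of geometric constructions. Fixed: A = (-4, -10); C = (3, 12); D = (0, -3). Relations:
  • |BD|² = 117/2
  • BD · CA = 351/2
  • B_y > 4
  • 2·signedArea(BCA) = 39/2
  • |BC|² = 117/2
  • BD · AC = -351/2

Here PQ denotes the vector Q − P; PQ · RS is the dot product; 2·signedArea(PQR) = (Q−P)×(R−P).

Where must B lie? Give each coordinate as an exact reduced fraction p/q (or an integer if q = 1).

B = (3/2, 9/2)

1. B_x = 3/2  [BD · CA = 351/2 ∩ 2·signedArea(BCA) = 39/2]
2. B_y = 9/2  [BD · CA = 351/2 ∩ 2·signedArea(BCA) = 39/2]
   → B = (3/2, 9/2)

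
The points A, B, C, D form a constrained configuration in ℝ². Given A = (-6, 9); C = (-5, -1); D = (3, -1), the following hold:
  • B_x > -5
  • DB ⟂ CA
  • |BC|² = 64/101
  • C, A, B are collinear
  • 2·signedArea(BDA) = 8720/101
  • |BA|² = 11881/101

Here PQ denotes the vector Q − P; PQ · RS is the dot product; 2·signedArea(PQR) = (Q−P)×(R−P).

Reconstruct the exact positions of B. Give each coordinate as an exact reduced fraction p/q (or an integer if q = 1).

B = (-497/101, -181/101)

1. B_x = -497/101  [C, A, B are collinear ∩ DB ⟂ CA]
2. B_y = -181/101  [C, A, B are collinear ∩ DB ⟂ CA]
   → B = (-497/101, -181/101)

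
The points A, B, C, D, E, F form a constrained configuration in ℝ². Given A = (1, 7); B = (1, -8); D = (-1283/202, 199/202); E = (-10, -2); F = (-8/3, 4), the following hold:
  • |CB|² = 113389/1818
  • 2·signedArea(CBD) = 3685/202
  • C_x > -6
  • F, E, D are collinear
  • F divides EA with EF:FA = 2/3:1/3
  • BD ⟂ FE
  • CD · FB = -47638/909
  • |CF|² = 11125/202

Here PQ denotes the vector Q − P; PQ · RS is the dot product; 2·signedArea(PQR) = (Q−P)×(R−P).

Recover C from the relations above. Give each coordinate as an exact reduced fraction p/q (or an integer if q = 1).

1. C_x = -3101/606  [CD · FB = -47638/909 ∩ 2·signedArea(CBD) = 3685/202]
2. C_y = -607/202  [CD · FB = -47638/909 ∩ 2·signedArea(CBD) = 3685/202]
   → C = (-3101/606, -607/202)

C = (-3101/606, -607/202)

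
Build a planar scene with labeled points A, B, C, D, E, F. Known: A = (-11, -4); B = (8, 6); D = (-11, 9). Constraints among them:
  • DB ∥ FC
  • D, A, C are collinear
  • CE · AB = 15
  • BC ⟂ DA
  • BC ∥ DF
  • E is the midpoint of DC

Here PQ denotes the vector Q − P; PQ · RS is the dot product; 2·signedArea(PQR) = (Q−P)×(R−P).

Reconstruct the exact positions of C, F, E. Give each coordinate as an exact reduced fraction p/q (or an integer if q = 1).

C = (-11, 6)
E = (-11, 15/2)
F = (-30, 9)

1. C_x = -11  [D, A, C are collinear ∩ BC ⟂ DA]
2. C_y = 6  [D, A, C are collinear ∩ BC ⟂ DA]
   → C = (-11, 6)
3. F_x = -30  [DB ∥ FC ∩ BC ∥ DF]
4. F_y = 9  [DB ∥ FC ∩ BC ∥ DF]
   → F = (-30, 9)
5. E_x = -11  [E is the midpoint of DC]
6. E_y = 15/2  [E is the midpoint of DC]
   → E = (-11, 15/2)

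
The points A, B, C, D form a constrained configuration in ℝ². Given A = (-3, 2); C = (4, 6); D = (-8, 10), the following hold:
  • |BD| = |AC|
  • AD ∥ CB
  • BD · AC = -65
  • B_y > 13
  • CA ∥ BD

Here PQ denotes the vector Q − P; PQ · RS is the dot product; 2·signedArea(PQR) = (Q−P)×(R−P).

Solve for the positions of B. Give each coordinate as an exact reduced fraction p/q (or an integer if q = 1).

1. B_x = -1  [CA ∥ BD ∩ AD ∥ CB]
2. B_y = 14  [CA ∥ BD ∩ AD ∥ CB]
   → B = (-1, 14)

B = (-1, 14)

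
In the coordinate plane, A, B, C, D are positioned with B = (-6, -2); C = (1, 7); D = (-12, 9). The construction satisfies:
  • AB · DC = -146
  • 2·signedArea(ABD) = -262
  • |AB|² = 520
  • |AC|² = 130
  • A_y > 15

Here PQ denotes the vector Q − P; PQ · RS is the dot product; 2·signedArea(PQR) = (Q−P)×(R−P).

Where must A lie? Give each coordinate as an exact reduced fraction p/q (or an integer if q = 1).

A = (8, 16)

1. A_x = 8  [2·signedArea(ABD) = -262 ∩ AB · DC = -146]
2. A_y = 16  [2·signedArea(ABD) = -262 ∩ AB · DC = -146]
   → A = (8, 16)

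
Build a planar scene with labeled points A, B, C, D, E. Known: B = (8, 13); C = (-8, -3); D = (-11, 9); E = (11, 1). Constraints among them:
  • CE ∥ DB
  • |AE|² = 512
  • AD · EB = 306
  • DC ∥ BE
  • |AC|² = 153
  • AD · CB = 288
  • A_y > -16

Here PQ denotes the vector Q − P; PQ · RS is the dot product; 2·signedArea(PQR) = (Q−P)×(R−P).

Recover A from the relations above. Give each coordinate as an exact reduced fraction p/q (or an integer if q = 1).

1. A_x = -5  [AD · CB = 288 ∩ AD · EB = 306]
2. A_y = -15  [AD · CB = 288 ∩ AD · EB = 306]
   → A = (-5, -15)

A = (-5, -15)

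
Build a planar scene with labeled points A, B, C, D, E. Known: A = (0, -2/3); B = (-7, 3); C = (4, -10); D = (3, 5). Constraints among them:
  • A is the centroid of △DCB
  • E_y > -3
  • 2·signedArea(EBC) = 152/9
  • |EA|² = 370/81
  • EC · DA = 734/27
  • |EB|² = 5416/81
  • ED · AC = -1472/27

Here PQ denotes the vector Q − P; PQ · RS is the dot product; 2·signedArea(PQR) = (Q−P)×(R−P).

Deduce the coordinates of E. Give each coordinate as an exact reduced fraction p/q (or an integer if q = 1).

1. E_x = -1  [ED · AC = -1472/27 ∩ 2·signedArea(EBC) = 152/9]
2. E_y = -23/9  [ED · AC = -1472/27 ∩ 2·signedArea(EBC) = 152/9]
   → E = (-1, -23/9)

E = (-1, -23/9)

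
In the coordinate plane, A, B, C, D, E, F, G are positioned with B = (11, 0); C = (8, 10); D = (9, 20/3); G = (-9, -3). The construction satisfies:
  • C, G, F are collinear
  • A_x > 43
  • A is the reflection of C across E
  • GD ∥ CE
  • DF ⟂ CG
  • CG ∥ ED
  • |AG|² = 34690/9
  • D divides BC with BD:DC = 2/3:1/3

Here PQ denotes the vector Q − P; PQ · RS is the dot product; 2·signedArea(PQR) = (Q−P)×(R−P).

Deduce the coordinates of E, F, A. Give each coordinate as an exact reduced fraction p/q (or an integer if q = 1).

A = (44, 88/3)
E = (26, 59/3)
F = (9649/1374, 12713/1374)

1. E_x = 26  [CG ∥ ED ∩ GD ∥ CE]
2. E_y = 59/3  [CG ∥ ED ∩ GD ∥ CE]
   → E = (26, 59/3)
3. F_x = 9649/1374  [C, G, F are collinear ∩ DF ⟂ CG]
4. F_y = 12713/1374  [C, G, F are collinear ∩ DF ⟂ CG]
   → F = (9649/1374, 12713/1374)
5. A_x = 44  [A is the reflection of C across E]
6. A_y = 88/3  [A is the reflection of C across E]
   → A = (44, 88/3)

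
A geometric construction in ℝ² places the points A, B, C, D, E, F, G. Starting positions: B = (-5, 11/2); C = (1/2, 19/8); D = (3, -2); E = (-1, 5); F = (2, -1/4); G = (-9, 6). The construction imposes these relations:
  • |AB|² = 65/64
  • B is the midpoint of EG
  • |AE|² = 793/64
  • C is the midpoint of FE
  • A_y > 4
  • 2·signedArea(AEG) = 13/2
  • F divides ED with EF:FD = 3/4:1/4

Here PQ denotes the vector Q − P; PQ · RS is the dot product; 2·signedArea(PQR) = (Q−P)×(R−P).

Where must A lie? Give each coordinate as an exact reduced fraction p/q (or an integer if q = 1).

A = (-9/2, 37/8)

1. A_x = -9/2  [line -1·x + -8·y + 65/2 = 0 ∩ |AE|² = 793/64]
2. A_y = 37/8  [line -1·x + -8·y + 65/2 = 0 ∩ |AE|² = 793/64]
   → A = (-9/2, 37/8)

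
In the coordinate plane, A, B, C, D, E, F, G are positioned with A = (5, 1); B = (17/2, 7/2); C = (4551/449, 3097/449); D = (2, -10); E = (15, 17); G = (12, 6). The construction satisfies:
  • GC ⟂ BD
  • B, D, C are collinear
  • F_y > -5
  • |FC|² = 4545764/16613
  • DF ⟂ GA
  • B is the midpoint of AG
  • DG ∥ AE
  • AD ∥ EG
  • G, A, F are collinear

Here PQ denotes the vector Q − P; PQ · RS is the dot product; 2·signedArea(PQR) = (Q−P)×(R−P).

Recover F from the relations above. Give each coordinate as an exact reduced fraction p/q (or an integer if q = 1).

1. F_x = -81/37  [G, A, F are collinear ∩ DF ⟂ GA]
2. F_y = -153/37  [G, A, F are collinear ∩ DF ⟂ GA]
   → F = (-81/37, -153/37)

F = (-81/37, -153/37)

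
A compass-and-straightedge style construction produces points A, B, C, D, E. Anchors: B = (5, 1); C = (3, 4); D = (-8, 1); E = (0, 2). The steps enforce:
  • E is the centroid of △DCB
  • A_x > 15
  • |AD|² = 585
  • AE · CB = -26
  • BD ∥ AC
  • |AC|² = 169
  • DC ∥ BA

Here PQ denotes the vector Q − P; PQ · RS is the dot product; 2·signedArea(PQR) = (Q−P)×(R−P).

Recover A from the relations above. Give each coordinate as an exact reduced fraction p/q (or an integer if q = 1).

1. A_x = 16  [BD ∥ AC ∩ DC ∥ BA]
2. A_y = 4  [BD ∥ AC ∩ DC ∥ BA]
   → A = (16, 4)

A = (16, 4)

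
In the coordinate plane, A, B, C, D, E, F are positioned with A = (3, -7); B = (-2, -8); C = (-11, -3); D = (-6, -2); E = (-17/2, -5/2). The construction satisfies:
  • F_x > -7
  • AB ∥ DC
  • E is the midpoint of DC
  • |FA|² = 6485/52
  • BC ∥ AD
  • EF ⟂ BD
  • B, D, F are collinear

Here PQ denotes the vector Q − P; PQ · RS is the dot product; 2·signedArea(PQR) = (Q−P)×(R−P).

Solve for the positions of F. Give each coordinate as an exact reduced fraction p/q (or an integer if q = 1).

1. F_x = -85/13  [B, D, F are collinear ∩ EF ⟂ BD]
2. F_y = -31/26  [B, D, F are collinear ∩ EF ⟂ BD]
   → F = (-85/13, -31/26)

F = (-85/13, -31/26)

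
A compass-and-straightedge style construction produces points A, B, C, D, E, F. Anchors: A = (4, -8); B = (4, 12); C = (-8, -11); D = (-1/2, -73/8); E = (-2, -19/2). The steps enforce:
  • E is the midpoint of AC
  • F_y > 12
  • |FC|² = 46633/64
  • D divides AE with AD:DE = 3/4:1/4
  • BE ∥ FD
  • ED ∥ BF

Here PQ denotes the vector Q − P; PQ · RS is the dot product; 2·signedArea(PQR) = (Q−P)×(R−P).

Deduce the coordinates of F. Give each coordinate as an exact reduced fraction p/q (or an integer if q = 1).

F = (11/2, 99/8)

1. F_x = 11/2  [BE ∥ FD ∩ ED ∥ BF]
2. F_y = 99/8  [BE ∥ FD ∩ ED ∥ BF]
   → F = (11/2, 99/8)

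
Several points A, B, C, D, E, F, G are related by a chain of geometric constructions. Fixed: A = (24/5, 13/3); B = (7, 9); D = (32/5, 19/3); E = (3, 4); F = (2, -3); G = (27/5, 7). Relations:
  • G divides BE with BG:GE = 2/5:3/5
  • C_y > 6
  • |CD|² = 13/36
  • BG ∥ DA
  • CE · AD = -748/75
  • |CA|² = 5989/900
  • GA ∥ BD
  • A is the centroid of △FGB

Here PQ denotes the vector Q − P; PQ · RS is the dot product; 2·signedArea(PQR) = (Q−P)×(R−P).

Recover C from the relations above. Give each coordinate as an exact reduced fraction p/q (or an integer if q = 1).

1. C_x = 59/10  [line -8/5·x + -2·y + 1708/75 = 0 ∩ |CD|² = 13/36]
2. C_y = 20/3  [line -8/5·x + -2·y + 1708/75 = 0 ∩ |CD|² = 13/36]
   → C = (59/10, 20/3)

C = (59/10, 20/3)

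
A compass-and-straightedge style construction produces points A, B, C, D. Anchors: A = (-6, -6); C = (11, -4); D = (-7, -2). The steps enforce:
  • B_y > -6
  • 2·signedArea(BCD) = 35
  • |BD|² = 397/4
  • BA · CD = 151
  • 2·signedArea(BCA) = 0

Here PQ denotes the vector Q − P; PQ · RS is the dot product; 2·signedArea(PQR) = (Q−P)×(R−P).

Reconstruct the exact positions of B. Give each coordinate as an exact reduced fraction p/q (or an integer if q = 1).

B = (5/2, -5)

1. B_x = 5/2  [2·signedArea(BCA) = 0 ∩ BA · CD = 151]
2. B_y = -5  [2·signedArea(BCA) = 0 ∩ BA · CD = 151]
   → B = (5/2, -5)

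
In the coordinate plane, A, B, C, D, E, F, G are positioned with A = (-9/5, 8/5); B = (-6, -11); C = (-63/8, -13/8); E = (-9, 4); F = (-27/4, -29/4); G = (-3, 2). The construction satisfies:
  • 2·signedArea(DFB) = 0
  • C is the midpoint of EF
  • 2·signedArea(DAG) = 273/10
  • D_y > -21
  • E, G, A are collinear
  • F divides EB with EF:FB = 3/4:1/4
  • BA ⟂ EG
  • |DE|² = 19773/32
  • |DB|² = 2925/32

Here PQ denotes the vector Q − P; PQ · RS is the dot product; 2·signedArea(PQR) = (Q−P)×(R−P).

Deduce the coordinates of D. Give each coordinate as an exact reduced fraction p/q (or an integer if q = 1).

D = (-33/8, -163/8)

1. D_x = -33/8  [2·signedArea(DFB) = 0 ∩ 2·signedArea(DAG) = 273/10]
2. D_y = -163/8  [2·signedArea(DFB) = 0 ∩ 2·signedArea(DAG) = 273/10]
   → D = (-33/8, -163/8)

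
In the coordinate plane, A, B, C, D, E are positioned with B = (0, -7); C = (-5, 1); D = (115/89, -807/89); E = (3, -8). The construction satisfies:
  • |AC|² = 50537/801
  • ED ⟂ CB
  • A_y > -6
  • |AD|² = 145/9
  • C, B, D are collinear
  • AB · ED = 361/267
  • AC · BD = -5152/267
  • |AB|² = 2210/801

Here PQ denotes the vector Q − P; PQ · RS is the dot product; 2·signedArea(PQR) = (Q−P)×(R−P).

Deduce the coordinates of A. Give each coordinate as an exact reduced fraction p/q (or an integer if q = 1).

A = (-21/89, -1430/267)

1. A_x = -21/89  [AC · BD = -5152/267 ∩ AB · ED = 361/267]
2. A_y = -1430/267  [AC · BD = -5152/267 ∩ AB · ED = 361/267]
   → A = (-21/89, -1430/267)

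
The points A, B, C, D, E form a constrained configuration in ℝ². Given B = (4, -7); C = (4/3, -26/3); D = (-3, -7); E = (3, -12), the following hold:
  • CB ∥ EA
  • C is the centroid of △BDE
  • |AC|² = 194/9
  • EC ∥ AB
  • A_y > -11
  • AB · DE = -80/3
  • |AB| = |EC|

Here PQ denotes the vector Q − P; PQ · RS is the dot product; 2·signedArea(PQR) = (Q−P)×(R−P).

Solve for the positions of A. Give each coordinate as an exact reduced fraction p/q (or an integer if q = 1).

1. A_x = 17/3  [EC ∥ AB ∩ CB ∥ EA]
2. A_y = -31/3  [EC ∥ AB ∩ CB ∥ EA]
   → A = (17/3, -31/3)

A = (17/3, -31/3)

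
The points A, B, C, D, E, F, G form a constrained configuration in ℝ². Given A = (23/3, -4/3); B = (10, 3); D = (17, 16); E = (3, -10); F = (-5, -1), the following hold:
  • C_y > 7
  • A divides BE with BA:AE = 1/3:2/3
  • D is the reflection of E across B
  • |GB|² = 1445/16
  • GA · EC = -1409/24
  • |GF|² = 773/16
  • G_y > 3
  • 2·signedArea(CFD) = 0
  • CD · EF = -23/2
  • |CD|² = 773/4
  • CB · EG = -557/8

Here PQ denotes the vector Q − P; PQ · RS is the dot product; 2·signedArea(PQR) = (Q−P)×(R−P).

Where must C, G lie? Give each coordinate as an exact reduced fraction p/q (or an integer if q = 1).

1. C_x = 6  [2·signedArea(CFD) = 0 ∩ CD · EF = -23/2]
2. C_y = 15/2  [2·signedArea(CFD) = 0 ∩ CD · EF = -23/2]
   → C = (6, 15/2)
3. G_x = 1/2  [GA · EC = -1409/24 ∩ CB · EG = -557/8]
4. G_y = 13/4  [GA · EC = -1409/24 ∩ CB · EG = -557/8]
   → G = (1/2, 13/4)

C = (6, 15/2)
G = (1/2, 13/4)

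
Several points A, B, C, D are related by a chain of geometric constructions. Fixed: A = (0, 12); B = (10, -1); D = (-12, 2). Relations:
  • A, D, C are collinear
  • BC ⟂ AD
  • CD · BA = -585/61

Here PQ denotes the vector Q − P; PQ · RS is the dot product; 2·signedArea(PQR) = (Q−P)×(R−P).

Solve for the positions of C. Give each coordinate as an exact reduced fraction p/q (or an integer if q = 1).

1. C_x = -30/61  [A, D, C are collinear ∩ BC ⟂ AD]
2. C_y = 707/61  [A, D, C are collinear ∩ BC ⟂ AD]
   → C = (-30/61, 707/61)

C = (-30/61, 707/61)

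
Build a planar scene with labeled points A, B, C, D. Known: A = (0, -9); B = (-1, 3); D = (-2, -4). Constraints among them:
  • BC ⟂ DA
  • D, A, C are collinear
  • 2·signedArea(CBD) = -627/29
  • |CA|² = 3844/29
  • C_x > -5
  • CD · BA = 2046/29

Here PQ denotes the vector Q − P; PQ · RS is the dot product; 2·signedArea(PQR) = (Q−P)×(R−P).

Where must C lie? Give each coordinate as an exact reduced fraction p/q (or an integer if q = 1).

C = (-124/29, 49/29)

1. C_x = -124/29  [D, A, C are collinear ∩ BC ⟂ DA]
2. C_y = 49/29  [D, A, C are collinear ∩ BC ⟂ DA]
   → C = (-124/29, 49/29)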